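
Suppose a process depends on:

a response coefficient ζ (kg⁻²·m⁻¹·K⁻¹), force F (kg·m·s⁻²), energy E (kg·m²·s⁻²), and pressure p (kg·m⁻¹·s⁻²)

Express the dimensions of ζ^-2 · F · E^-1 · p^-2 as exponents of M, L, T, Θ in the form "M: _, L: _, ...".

Collect each base-dimension exponent across the product:
  M: −2·(-2) + (1) − (1) − 2·(1) = 2
  L: −2·(-1) + (1) − (2) − 2·(-1) = 3
  T: −2·(0) + (-2) − (-2) − 2·(-2) = 4
  Θ: −2·(-1) + (0) − (0) − 2·(0) = 2
So the dimensions are [M² L³ T⁴ Θ²].

M: 2, L: 3, T: 4, Θ: 2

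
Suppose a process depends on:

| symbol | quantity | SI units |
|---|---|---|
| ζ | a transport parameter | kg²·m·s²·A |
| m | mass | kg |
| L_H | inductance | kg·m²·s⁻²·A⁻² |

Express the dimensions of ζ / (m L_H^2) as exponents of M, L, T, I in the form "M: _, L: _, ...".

M: -1, L: -3, T: 6, I: 5

Collect each base-dimension exponent across the product:
  M: (2) − (1) − 2·(1) = -1
  L: (1) − (0) − 2·(2) = -3
  T: (2) − (0) − 2·(-2) = 6
  I: (1) − (0) − 2·(-2) = 5
So the dimensions are [M⁻¹ L⁻³ T⁶ I⁵].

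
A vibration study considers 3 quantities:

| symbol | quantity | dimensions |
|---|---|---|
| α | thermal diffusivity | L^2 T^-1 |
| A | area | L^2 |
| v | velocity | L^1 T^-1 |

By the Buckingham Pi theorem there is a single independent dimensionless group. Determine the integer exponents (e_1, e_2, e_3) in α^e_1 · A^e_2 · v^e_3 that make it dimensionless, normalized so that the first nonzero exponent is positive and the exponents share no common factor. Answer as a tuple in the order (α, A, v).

(2, -1, -2)

L: e_1·(2) + e_2·(2) + e_3·(1) = 0
T: e_1·(-1) + e_2·(0) + e_3·(-1) = 0
Solving this homogeneous linear system for the smallest-integer solution (first nonzero entry positive) gives (2, -1, -2).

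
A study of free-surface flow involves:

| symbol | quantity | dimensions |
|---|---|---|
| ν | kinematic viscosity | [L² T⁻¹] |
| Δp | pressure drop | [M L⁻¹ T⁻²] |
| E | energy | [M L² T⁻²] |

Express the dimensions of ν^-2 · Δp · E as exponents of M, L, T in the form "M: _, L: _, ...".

Collect each base-dimension exponent across the product:
  M: −2·(0) + (1) + (1) = 2
  L: −2·(2) + (-1) + (2) = -3
  T: −2·(-1) + (-2) + (-2) = -2
So the dimensions are [M² L⁻³ T⁻²].

M: 2, L: -3, T: -2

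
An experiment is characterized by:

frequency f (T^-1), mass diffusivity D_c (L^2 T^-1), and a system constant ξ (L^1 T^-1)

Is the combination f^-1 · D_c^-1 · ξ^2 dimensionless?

Sum the exponent of each base dimension across the product:
  M: −[f]_M − [D_c]_M + 2·[ξ]_M = −(0) − (0) + 2·(0) = 0
  L: −[f]_L − [D_c]_L + 2·[ξ]_L = −(0) − (2) + 2·(1) = 0
  T: −[f]_T − [D_c]_T + 2·[ξ]_T = −(-1) − (-1) + 2·(-1) = 0
All base exponents vanish — dimensionless.

yes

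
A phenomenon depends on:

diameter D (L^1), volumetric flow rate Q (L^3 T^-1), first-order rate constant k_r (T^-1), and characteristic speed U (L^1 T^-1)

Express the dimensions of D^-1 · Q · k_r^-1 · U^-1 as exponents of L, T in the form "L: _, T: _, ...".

Collect each base-dimension exponent across the product:
  L: −(1) + (3) − (0) − (1) = 1
  T: −(0) + (-1) − (-1) − (-1) = 1
So the dimensions are [L T].

L: 1, T: 1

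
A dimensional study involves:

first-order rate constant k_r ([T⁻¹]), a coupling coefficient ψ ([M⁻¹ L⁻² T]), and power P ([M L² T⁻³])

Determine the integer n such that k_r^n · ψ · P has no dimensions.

Balance the T exponent: (-1)·n from k_r, plus (1) + (-3) = -2 from the rest, must sum to zero.
−n − 2 = 0, so n = -2.

-2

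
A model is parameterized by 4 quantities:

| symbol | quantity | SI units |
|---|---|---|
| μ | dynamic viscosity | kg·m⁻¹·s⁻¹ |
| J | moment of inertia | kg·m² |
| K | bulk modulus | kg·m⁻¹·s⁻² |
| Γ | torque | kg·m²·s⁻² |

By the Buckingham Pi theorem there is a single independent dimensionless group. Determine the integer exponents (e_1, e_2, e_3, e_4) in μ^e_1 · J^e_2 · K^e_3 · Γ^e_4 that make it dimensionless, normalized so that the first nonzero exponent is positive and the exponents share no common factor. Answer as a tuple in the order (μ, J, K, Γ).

(2, -1, -2, 1)

M: e_1·(1) + e_2·(1) + e_3·(1) + e_4·(1) = 0
L: e_1·(-1) + e_2·(2) + e_3·(-1) + e_4·(2) = 0
T: e_1·(-1) + e_2·(0) + e_3·(-2) + e_4·(-2) = 0
Solving this homogeneous linear system for the smallest-integer solution (first nonzero entry positive) gives (2, -1, -2, 1).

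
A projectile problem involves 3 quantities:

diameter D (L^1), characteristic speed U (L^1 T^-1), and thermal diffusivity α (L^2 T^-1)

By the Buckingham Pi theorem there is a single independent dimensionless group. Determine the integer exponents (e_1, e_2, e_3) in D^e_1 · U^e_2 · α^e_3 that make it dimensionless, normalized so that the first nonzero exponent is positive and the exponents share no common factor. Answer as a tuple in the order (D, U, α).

L: e_1·(1) + e_2·(1) + e_3·(2) = 0
T: e_1·(0) + e_2·(-1) + e_3·(-1) = 0
Solving this homogeneous linear system for the smallest-integer solution (first nonzero entry positive) gives (1, 1, -1).

(1, 1, -1)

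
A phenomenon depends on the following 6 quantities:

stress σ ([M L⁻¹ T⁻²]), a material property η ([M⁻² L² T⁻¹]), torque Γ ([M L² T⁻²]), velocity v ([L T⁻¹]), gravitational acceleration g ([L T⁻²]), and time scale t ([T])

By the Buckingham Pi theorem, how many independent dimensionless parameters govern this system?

There are 6 variables and 3 base dimensions (M, L, T).
The dimension matrix has rank 3.
Independent dimensionless groups: 6 − 3 = 3.

3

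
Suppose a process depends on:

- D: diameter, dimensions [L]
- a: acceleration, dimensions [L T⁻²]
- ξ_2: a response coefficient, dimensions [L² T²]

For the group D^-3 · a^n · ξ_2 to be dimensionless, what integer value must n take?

1

Balance the L exponent: (1)·n from a, plus −3·(1) + (2) = -1 from the rest, must sum to zero.
n − 1 = 0, so n = 1.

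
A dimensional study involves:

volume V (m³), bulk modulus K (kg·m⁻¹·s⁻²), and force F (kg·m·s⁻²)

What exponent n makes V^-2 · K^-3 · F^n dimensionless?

3

Balance the M exponent: (1)·n from F, plus −2·(0) − 3·(1) = -3 from the rest, must sum to zero.
n − 3 = 0, so n = 3.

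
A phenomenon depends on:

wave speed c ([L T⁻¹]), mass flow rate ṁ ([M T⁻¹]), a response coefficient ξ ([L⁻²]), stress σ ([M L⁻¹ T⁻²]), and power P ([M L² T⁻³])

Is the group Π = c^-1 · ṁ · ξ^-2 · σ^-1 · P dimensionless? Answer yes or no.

no

Sum the exponent of each base dimension across the product:
  M: −[c]_M + [ṁ]_M − 2·[ξ]_M − [σ]_M + [P]_M = −(0) + (1) − 2·(0) − (1) + (1) = 1
  L: −[c]_L + [ṁ]_L − 2·[ξ]_L − [σ]_L + [P]_L = −(1) + (0) − 2·(-2) − (-1) + (2) = 6
  T: −[c]_T + [ṁ]_T − 2·[ξ]_T − [σ]_T + [P]_T = −(-1) + (-1) − 2·(0) − (-2) + (-3) = -1
Net dimensions [M L⁶ T⁻¹] ≠ [1] — not dimensionless.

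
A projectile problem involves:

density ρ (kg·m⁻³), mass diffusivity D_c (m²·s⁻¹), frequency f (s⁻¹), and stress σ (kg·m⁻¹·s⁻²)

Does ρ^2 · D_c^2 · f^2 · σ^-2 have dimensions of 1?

yes

Sum the exponent of each base dimension across the product:
  M: 2·[ρ]_M + 2·[D_c]_M + 2·[f]_M − 2·[σ]_M = 2·(1) + 2·(0) + 2·(0) − 2·(1) = 0
  L: 2·[ρ]_L + 2·[D_c]_L + 2·[f]_L − 2·[σ]_L = 2·(-3) + 2·(2) + 2·(0) − 2·(-1) = 0
  T: 2·[ρ]_T + 2·[D_c]_T + 2·[f]_T − 2·[σ]_T = 2·(0) + 2·(-1) + 2·(-1) − 2·(-2) = 0
All base exponents vanish — dimensionless.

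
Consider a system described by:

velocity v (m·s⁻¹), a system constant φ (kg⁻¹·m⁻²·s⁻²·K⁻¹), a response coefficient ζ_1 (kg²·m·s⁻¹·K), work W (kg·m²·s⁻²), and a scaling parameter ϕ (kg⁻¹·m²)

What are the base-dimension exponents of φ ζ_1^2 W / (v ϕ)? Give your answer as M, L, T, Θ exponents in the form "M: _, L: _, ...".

M: 5, L: -1, T: -5, Θ: 1

Collect each base-dimension exponent across the product:
  M: −(0) + (-1) + 2·(2) + (1) − (-1) = 5
  L: −(1) + (-2) + 2·(1) + (2) − (2) = -1
  T: −(-1) + (-2) + 2·(-1) + (-2) − (0) = -5
  Θ: −(0) + (-1) + 2·(1) + (0) − (0) = 1
So the dimensions are [M⁵ L⁻¹ T⁻⁵ Θ].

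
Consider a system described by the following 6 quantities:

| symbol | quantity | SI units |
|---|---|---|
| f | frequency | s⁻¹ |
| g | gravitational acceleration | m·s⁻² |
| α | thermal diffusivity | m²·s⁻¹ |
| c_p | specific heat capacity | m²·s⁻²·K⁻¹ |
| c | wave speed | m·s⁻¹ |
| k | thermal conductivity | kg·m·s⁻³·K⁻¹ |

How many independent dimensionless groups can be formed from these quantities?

2

There are 6 variables and 4 base dimensions (M, L, T, Θ).
The dimension matrix has rank 4.
Independent dimensionless groups: 6 − 4 = 2.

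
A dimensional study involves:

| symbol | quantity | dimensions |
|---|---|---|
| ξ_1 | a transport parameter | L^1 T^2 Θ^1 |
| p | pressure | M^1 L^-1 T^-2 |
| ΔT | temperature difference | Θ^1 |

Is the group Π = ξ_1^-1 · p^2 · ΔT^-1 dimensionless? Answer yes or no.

Sum the exponent of each base dimension across the product:
  M: −[ξ_1]_M + 2·[p]_M − [ΔT]_M = −(0) + 2·(1) − (0) = 2
  L: −[ξ_1]_L + 2·[p]_L − [ΔT]_L = −(1) + 2·(-1) − (0) = -3
  T: −[ξ_1]_T + 2·[p]_T − [ΔT]_T = −(2) + 2·(-2) − (0) = -6
  Θ: −[ξ_1]_Θ + 2·[p]_Θ − [ΔT]_Θ = −(1) + 2·(0) − (1) = -2
Net dimensions [M² L⁻³ T⁻⁶ Θ⁻²] ≠ [1] — not dimensionless.

no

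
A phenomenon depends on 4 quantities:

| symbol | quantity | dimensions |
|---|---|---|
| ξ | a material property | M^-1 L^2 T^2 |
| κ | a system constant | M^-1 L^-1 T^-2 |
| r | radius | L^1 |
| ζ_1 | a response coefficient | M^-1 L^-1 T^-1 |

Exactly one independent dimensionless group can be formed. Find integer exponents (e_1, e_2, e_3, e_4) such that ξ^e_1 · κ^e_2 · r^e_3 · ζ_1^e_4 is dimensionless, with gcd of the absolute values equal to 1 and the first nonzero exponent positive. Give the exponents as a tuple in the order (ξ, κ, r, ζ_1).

M: e_1·(-1) + e_2·(-1) + e_3·(0) + e_4·(-1) = 0
L: e_1·(2) + e_2·(-1) + e_3·(1) + e_4·(-1) = 0
T: e_1·(2) + e_2·(-2) + e_3·(0) + e_4·(-1) = 0
Solving this homogeneous linear system for the smallest-integer solution (first nonzero entry positive) gives (1, 3, -3, -4).

(1, 3, -3, -4)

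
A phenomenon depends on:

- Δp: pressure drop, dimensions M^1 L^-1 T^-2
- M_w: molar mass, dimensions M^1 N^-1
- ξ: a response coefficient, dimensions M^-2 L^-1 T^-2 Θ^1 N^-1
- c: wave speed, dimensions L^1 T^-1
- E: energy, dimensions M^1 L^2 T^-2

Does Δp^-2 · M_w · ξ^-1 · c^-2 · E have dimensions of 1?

Sum the exponent of each base dimension across the product:
  M: −2·[Δp]_M + [M_w]_M − [ξ]_M − 2·[c]_M + [E]_M = −2·(1) + (1) − (-2) − 2·(0) + (1) = 2
  L: −2·[Δp]_L + [M_w]_L − [ξ]_L − 2·[c]_L + [E]_L = −2·(-1) + (0) − (-1) − 2·(1) + (2) = 3
  T: −2·[Δp]_T + [M_w]_T − [ξ]_T − 2·[c]_T + [E]_T = −2·(-2) + (0) − (-2) − 2·(-1) + (-2) = 6
  Θ: −2·[Δp]_Θ + [M_w]_Θ − [ξ]_Θ − 2·[c]_Θ + [E]_Θ = −2·(0) + (0) − (1) − 2·(0) + (0) = -1
  N: −2·[Δp]_N + [M_w]_N − [ξ]_N − 2·[c]_N + [E]_N = −2·(0) + (-1) − (-1) − 2·(0) + (0) = 0
Net dimensions [M² L³ T⁶ Θ⁻¹] ≠ [1] — not dimensionless.

no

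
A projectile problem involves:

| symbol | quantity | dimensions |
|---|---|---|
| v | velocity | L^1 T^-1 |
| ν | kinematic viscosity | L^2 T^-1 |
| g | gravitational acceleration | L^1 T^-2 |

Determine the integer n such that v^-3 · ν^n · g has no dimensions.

Balance the L exponent: (2)·n from ν, plus −3·(1) + (1) = -2 from the rest, must sum to zero.
2n − 2 = 0, so n = 1.

1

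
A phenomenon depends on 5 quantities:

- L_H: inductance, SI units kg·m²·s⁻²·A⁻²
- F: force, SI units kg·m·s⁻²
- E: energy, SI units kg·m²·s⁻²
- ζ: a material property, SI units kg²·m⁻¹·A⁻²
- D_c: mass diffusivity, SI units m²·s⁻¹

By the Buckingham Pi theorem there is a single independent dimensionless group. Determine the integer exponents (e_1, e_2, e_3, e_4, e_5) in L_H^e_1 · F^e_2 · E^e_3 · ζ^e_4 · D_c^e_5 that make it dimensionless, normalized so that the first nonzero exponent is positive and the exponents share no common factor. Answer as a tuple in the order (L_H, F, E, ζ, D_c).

M: e_1·(1) + e_2·(1) + e_3·(1) + e_4·(2) + e_5·(0) = 0
L: e_1·(2) + e_2·(1) + e_3·(2) + e_4·(-1) + e_5·(2) = 0
T: e_1·(-2) + e_2·(-2) + e_3·(-2) + e_4·(0) + e_5·(-1) = 0
I: e_1·(-2) + e_2·(0) + e_3·(0) + e_4·(-2) + e_5·(0) = 0
Solving this homogeneous linear system for the smallest-integer solution (first nonzero entry positive) gives (1, -3, 4, -1, -4).

(1, -3, 4, -1, -4)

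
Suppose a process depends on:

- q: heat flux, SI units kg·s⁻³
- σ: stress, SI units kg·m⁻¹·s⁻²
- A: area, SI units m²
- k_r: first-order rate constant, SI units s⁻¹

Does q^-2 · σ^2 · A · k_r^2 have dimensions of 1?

Sum the exponent of each base dimension across the product:
  M: −2·[q]_M + 2·[σ]_M + [A]_M + 2·[k_r]_M = −2·(1) + 2·(1) + (0) + 2·(0) = 0
  L: −2·[q]_L + 2·[σ]_L + [A]_L + 2·[k_r]_L = −2·(0) + 2·(-1) + (2) + 2·(0) = 0
  T: −2·[q]_T + 2·[σ]_T + [A]_T + 2·[k_r]_T = −2·(-3) + 2·(-2) + (0) + 2·(-1) = 0
All base exponents vanish — dimensionless.

yes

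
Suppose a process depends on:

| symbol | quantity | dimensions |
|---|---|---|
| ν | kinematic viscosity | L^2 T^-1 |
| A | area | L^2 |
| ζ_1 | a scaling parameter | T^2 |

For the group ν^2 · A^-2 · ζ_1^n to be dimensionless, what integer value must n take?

Balance the T exponent: (2)·n from ζ_1, plus 2·(-1) − 2·(0) = -2 from the rest, must sum to zero.
2n − 2 = 0, so n = 1.

1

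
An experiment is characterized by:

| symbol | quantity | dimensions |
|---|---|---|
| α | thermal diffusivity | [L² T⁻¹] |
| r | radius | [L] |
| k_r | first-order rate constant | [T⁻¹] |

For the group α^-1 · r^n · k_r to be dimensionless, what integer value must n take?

Balance the L exponent: (1)·n from r, plus −(2) + (0) = -2 from the rest, must sum to zero.
n − 2 = 0, so n = 2.

2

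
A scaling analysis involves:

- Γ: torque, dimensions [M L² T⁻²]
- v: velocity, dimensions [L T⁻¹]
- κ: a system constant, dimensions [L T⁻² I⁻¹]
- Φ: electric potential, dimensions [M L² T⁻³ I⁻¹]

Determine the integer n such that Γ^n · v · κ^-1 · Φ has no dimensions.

Balance the M exponent: (1)·n from Γ, plus (0) − (0) + (1) = 1 from the rest, must sum to zero.
n + 1 = 0, so n = -1.

-1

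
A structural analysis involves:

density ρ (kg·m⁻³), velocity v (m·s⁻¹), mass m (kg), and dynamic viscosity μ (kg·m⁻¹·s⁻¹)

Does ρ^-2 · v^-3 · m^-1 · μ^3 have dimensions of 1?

yes

Sum the exponent of each base dimension across the product:
  M: −2·[ρ]_M − 3·[v]_M − [m]_M + 3·[μ]_M = −2·(1) − 3·(0) − (1) + 3·(1) = 0
  L: −2·[ρ]_L − 3·[v]_L − [m]_L + 3·[μ]_L = −2·(-3) − 3·(1) − (0) + 3·(-1) = 0
  T: −2·[ρ]_T − 3·[v]_T − [m]_T + 3·[μ]_T = −2·(0) − 3·(-1) − (0) + 3·(-1) = 0
All base exponents vanish — dimensionless.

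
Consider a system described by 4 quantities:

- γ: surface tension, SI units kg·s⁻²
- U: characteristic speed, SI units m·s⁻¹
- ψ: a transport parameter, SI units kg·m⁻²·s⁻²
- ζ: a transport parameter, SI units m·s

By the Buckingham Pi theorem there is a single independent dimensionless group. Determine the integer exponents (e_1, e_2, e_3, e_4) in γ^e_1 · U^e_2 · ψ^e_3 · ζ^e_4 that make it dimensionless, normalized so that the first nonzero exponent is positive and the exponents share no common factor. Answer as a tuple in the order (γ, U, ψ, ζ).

(1, -1, -1, -1)

M: e_1·(1) + e_2·(0) + e_3·(1) + e_4·(0) = 0
L: e_1·(0) + e_2·(1) + e_3·(-2) + e_4·(1) = 0
T: e_1·(-2) + e_2·(-1) + e_3·(-2) + e_4·(1) = 0
Solving this homogeneous linear system for the smallest-integer solution (first nonzero entry positive) gives (1, -1, -1, -1).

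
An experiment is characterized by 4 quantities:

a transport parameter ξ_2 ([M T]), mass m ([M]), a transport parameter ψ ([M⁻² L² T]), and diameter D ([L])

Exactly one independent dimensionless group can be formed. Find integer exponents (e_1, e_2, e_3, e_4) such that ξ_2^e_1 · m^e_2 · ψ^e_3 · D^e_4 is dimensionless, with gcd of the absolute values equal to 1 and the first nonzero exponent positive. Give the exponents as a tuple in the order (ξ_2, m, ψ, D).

M: e_1·(1) + e_2·(1) + e_3·(-2) + e_4·(0) = 0
L: e_1·(0) + e_2·(0) + e_3·(2) + e_4·(1) = 0
T: e_1·(1) + e_2·(0) + e_3·(1) + e_4·(0) = 0
Solving this homogeneous linear system for the smallest-integer solution (first nonzero entry positive) gives (1, -3, -1, 2).

(1, -3, -1, 2)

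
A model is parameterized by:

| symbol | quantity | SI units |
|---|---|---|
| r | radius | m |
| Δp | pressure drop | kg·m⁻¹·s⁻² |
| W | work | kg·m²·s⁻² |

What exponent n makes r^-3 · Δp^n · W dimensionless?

Balance the M exponent: (1)·n from Δp, plus −3·(0) + (1) = 1 from the rest, must sum to zero.
n + 1 = 0, so n = -1.

-1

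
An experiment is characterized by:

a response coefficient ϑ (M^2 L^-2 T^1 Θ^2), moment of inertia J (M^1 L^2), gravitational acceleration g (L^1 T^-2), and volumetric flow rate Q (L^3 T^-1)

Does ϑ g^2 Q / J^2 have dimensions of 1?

no

Sum the exponent of each base dimension across the product:
  M: [ϑ]_M − 2·[J]_M + 2·[g]_M + [Q]_M = (2) − 2·(1) + 2·(0) + (0) = 0
  L: [ϑ]_L − 2·[J]_L + 2·[g]_L + [Q]_L = (-2) − 2·(2) + 2·(1) + (3) = -1
  T: [ϑ]_T − 2·[J]_T + 2·[g]_T + [Q]_T = (1) − 2·(0) + 2·(-2) + (-1) = -4
  Θ: [ϑ]_Θ − 2·[J]_Θ + 2·[g]_Θ + [Q]_Θ = (2) − 2·(0) + 2·(0) + (0) = 2
Net dimensions [L⁻¹ T⁻⁴ Θ²] ≠ [1] — not dimensionless.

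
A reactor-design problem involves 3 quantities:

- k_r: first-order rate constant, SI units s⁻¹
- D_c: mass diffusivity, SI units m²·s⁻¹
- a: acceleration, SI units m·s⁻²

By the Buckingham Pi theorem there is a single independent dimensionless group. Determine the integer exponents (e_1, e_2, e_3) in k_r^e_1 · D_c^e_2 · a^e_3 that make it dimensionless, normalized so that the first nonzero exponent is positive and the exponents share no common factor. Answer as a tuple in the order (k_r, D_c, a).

L: e_1·(0) + e_2·(2) + e_3·(1) = 0
T: e_1·(-1) + e_2·(-1) + e_3·(-2) = 0
Solving this homogeneous linear system for the smallest-integer solution (first nonzero entry positive) gives (3, 1, -2).

(3, 1, -2)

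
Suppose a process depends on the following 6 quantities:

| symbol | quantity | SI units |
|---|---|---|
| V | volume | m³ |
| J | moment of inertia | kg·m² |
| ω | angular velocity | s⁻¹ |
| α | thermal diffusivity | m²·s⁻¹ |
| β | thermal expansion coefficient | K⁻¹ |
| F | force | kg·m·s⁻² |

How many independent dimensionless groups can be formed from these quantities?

2

There are 6 variables and 4 base dimensions (M, L, T, Θ).
The dimension matrix has rank 4.
Independent dimensionless groups: 6 − 4 = 2.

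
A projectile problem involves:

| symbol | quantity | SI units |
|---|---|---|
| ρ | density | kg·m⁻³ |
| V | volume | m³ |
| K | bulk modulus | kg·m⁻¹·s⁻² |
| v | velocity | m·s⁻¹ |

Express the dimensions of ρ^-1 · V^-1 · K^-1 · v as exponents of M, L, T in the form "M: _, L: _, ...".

Collect each base-dimension exponent across the product:
  M: −(1) − (0) − (1) + (0) = -2
  L: −(-3) − (3) − (-1) + (1) = 2
  T: −(0) − (0) − (-2) + (-1) = 1
So the dimensions are [M⁻² L² T].

M: -2, L: 2, T: 1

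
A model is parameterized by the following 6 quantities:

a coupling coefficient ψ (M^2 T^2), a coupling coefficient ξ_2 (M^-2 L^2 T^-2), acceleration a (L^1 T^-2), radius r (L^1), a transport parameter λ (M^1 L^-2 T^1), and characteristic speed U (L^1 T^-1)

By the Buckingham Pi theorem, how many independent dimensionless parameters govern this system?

There are 6 variables and 3 base dimensions (M, L, T).
The dimension matrix has rank 3.
Independent dimensionless groups: 6 − 3 = 3.

3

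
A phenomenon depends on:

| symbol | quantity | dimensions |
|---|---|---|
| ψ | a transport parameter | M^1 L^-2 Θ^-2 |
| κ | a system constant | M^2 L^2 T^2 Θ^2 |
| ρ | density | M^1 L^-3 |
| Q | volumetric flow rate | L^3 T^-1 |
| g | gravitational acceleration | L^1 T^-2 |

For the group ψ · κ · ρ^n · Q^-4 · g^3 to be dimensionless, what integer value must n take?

Balance the M exponent: (1)·n from ρ, plus (1) + (2) − 4·(0) + 3·(0) = 3 from the rest, must sum to zero.
n + 3 = 0, so n = -3.

-3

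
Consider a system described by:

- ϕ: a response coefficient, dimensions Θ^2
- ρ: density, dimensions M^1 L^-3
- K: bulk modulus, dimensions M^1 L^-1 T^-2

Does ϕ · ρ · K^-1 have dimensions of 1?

no

Sum the exponent of each base dimension across the product:
  M: [ϕ]_M + [ρ]_M − [K]_M = (0) + (1) − (1) = 0
  L: [ϕ]_L + [ρ]_L − [K]_L = (0) + (-3) − (-1) = -2
  T: [ϕ]_T + [ρ]_T − [K]_T = (0) + (0) − (-2) = 2
  Θ: [ϕ]_Θ + [ρ]_Θ − [K]_Θ = (2) + (0) − (0) = 2
Net dimensions [L⁻² T² Θ²] ≠ [1] — not dimensionless.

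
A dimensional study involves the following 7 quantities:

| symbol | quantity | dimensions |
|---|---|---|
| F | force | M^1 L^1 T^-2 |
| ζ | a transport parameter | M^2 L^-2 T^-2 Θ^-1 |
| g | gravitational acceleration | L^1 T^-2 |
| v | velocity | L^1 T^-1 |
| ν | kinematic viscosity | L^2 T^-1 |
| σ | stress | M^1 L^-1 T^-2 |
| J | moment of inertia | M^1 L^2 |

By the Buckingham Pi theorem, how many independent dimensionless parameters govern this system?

There are 7 variables and 4 base dimensions (M, L, T, Θ).
The dimension matrix has rank 4.
Independent dimensionless groups: 7 − 4 = 3.

3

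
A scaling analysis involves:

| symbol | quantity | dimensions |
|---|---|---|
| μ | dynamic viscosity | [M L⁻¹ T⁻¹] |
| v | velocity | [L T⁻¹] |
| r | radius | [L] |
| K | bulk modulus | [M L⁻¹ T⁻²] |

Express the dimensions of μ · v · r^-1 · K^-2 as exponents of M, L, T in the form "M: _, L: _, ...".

M: -1, L: 1, T: 2

Collect each base-dimension exponent across the product:
  M: (1) + (0) − (0) − 2·(1) = -1
  L: (-1) + (1) − (1) − 2·(-1) = 1
  T: (-1) + (-1) − (0) − 2·(-2) = 2
So the dimensions are [M⁻¹ L T²].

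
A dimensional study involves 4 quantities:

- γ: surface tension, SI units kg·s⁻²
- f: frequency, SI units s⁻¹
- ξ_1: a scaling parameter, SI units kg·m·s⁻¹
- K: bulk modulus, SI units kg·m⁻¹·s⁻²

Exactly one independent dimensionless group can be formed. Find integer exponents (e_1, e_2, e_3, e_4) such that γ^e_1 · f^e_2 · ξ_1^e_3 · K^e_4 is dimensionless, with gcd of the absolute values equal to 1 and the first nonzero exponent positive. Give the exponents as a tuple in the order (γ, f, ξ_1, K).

(2, -1, -1, -1)

M: e_1·(1) + e_2·(0) + e_3·(1) + e_4·(1) = 0
L: e_1·(0) + e_2·(0) + e_3·(1) + e_4·(-1) = 0
T: e_1·(-2) + e_2·(-1) + e_3·(-1) + e_4·(-2) = 0
Solving this homogeneous linear system for the smallest-integer solution (first nonzero entry positive) gives (2, -1, -1, -1).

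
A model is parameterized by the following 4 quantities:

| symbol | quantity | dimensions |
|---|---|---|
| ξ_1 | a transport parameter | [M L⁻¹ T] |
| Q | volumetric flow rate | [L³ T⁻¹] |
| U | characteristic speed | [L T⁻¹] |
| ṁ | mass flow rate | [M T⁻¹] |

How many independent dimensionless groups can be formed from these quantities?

There are 4 variables and 3 base dimensions (M, L, T).
The dimension matrix has rank 3.
Independent dimensionless groups: 4 − 3 = 1.

1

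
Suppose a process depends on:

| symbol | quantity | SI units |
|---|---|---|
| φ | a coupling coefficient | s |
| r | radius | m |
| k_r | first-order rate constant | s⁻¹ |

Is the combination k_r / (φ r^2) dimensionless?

no

Sum the exponent of each base dimension across the product:
  L: −[φ]_L − 2·[r]_L + [k_r]_L = −(0) − 2·(1) + (0) = -2
  T: −[φ]_T − 2·[r]_T + [k_r]_T = −(1) − 2·(0) + (-1) = -2
Net dimensions [L⁻² T⁻²] ≠ [1] — not dimensionless.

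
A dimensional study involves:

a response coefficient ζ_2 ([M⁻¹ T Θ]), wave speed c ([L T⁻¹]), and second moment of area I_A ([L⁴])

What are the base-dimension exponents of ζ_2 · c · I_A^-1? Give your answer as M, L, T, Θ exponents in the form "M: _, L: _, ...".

Collect each base-dimension exponent across the product:
  M: (-1) + (0) − (0) = -1
  L: (0) + (1) − (4) = -3
  T: (1) + (-1) − (0) = 0
  Θ: (1) + (0) − (0) = 1
So the dimensions are [M⁻¹ L⁻³ Θ].

M: -1, L: -3, T: 0, Θ: 1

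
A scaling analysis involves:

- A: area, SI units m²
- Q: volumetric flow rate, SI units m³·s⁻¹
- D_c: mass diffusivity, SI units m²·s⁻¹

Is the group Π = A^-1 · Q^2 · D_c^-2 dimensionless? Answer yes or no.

yes

Sum the exponent of each base dimension across the product:
  M: −[A]_M + 2·[Q]_M − 2·[D_c]_M = −(0) + 2·(0) − 2·(0) = 0
  L: −[A]_L + 2·[Q]_L − 2·[D_c]_L = −(2) + 2·(3) − 2·(2) = 0
  T: −[A]_T + 2·[Q]_T − 2·[D_c]_T = −(0) + 2·(-1) − 2·(-1) = 0
All base exponents vanish — dimensionless.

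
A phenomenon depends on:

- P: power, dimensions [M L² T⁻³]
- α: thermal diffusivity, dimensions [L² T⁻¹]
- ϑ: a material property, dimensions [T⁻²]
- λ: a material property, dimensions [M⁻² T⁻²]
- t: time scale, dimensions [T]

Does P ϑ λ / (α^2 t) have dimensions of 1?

no

Sum the exponent of each base dimension across the product:
  M: [P]_M − 2·[α]_M + [ϑ]_M + [λ]_M − [t]_M = (1) − 2·(0) + (0) + (-2) − (0) = -1
  L: [P]_L − 2·[α]_L + [ϑ]_L + [λ]_L − [t]_L = (2) − 2·(2) + (0) + (0) − (0) = -2
  T: [P]_T − 2·[α]_T + [ϑ]_T + [λ]_T − [t]_T = (-3) − 2·(-1) + (-2) + (-2) − (1) = -6
Net dimensions [M⁻¹ L⁻² T⁻⁶] ≠ [1] — not dimensionless.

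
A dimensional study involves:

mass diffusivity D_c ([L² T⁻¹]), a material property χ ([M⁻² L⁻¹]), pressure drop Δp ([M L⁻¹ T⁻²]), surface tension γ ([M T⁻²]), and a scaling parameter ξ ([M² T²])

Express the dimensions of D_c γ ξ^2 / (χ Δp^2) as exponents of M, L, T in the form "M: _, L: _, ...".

M: 5, L: 5, T: 5

Collect each base-dimension exponent across the product:
  M: (0) − (-2) − 2·(1) + (1) + 2·(2) = 5
  L: (2) − (-1) − 2·(-1) + (0) + 2·(0) = 5
  T: (-1) − (0) − 2·(-2) + (-2) + 2·(2) = 5
So the dimensions are [M⁵ L⁵ T⁵].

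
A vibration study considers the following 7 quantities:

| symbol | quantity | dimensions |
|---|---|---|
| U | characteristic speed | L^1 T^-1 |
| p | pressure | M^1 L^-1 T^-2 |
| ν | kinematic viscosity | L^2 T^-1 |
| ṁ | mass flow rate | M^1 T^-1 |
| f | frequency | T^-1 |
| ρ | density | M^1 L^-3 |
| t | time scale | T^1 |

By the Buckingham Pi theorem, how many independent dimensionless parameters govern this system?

4

There are 7 variables and 3 base dimensions (M, L, T).
The dimension matrix has rank 3.
Independent dimensionless groups: 7 − 3 = 4.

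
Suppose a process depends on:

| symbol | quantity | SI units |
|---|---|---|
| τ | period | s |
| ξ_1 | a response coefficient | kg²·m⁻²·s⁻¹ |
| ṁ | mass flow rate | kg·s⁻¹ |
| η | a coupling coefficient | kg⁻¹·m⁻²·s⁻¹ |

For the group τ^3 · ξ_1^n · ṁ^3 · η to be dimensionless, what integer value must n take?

Balance the M exponent: (2)·n from ξ_1, plus 3·(0) + 3·(1) + (-1) = 2 from the rest, must sum to zero.
2n + 2 = 0, so n = -1.

-1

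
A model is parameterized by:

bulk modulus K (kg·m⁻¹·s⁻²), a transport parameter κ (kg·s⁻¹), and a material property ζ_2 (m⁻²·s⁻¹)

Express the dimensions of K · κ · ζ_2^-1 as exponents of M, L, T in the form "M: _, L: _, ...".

Collect each base-dimension exponent across the product:
  M: (1) + (1) − (0) = 2
  L: (-1) + (0) − (-2) = 1
  T: (-2) + (-1) − (-1) = -2
So the dimensions are [M² L T⁻²].

M: 2, L: 1, T: -2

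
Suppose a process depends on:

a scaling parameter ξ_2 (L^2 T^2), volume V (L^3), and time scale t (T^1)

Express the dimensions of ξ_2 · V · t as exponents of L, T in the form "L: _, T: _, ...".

L: 5, T: 3

Collect each base-dimension exponent across the product:
  L: (2) + (3) + (0) = 5
  T: (2) + (0) + (1) = 3
So the dimensions are [L⁵ T³].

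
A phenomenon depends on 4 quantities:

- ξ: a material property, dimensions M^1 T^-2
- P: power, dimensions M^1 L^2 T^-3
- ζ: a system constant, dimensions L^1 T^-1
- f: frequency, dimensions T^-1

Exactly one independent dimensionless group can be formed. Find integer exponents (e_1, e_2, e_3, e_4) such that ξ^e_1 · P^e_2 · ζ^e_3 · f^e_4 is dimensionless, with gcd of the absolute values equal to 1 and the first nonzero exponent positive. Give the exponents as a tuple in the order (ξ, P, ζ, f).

(1, -1, 2, -1)

M: e_1·(1) + e_2·(1) + e_3·(0) + e_4·(0) = 0
L: e_1·(0) + e_2·(2) + e_3·(1) + e_4·(0) = 0
T: e_1·(-2) + e_2·(-3) + e_3·(-1) + e_4·(-1) = 0
Solving this homogeneous linear system for the smallest-integer solution (first nonzero entry positive) gives (1, -1, 2, -1).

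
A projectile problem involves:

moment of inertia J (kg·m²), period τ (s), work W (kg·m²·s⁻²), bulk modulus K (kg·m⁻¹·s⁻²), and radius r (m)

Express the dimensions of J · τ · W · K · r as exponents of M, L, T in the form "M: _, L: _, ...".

M: 3, L: 4, T: -3

Collect each base-dimension exponent across the product:
  M: (1) + (0) + (1) + (1) + (0) = 3
  L: (2) + (0) + (2) + (-1) + (1) = 4
  T: (0) + (1) + (-2) + (-2) + (0) = -3
So the dimensions are [M³ L⁴ T⁻³].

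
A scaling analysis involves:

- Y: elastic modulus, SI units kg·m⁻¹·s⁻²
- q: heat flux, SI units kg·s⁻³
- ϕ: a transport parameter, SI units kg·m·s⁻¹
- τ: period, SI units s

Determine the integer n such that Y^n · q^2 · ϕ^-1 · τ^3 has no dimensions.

Balance the M exponent: (1)·n from Y, plus 2·(1) − (1) + 3·(0) = 1 from the rest, must sum to zero.
n + 1 = 0, so n = -1.

-1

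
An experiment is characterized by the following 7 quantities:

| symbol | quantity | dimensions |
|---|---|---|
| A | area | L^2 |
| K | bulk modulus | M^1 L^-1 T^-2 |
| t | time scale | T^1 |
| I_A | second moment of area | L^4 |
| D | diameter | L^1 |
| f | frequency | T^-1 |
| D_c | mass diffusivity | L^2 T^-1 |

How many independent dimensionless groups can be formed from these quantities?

There are 7 variables and 3 base dimensions (M, L, T).
The dimension matrix has rank 3.
Independent dimensionless groups: 7 − 3 = 4.

4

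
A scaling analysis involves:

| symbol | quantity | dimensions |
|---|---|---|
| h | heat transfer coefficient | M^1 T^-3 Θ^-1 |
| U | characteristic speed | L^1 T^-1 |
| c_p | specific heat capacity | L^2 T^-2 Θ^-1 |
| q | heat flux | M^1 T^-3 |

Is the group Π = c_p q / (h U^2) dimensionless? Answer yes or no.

yes

Sum the exponent of each base dimension across the product:
  M: −[h]_M − 2·[U]_M + [c_p]_M + [q]_M = −(1) − 2·(0) + (0) + (1) = 0
  L: −[h]_L − 2·[U]_L + [c_p]_L + [q]_L = −(0) − 2·(1) + (2) + (0) = 0
  T: −[h]_T − 2·[U]_T + [c_p]_T + [q]_T = −(-3) − 2·(-1) + (-2) + (-3) = 0
  Θ: −[h]_Θ − 2·[U]_Θ + [c_p]_Θ + [q]_Θ = −(-1) − 2·(0) + (-1) + (0) = 0
All base exponents vanish — dimensionless.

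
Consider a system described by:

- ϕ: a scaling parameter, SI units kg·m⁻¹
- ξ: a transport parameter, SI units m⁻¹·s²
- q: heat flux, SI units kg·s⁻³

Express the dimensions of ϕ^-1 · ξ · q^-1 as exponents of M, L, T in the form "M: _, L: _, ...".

M: -2, L: 0, T: 5

Collect each base-dimension exponent across the product:
  M: −(1) + (0) − (1) = -2
  L: −(-1) + (-1) − (0) = 0
  T: −(0) + (2) − (-3) = 5
So the dimensions are [M⁻² T⁵].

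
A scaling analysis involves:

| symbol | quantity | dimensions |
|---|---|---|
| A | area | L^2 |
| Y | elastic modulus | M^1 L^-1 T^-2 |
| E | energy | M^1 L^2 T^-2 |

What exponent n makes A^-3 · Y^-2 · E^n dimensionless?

2

Balance the M exponent: (1)·n from E, plus −3·(0) − 2·(1) = -2 from the rest, must sum to zero.
n − 2 = 0, so n = 2.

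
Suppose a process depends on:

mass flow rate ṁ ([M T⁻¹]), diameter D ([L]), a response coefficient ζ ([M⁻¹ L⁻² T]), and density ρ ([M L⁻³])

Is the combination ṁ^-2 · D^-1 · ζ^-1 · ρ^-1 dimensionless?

Sum the exponent of each base dimension across the product:
  M: −2·[ṁ]_M − [D]_M − [ζ]_M − [ρ]_M = −2·(1) − (0) − (-1) − (1) = -2
  L: −2·[ṁ]_L − [D]_L − [ζ]_L − [ρ]_L = −2·(0) − (1) − (-2) − (-3) = 4
  T: −2·[ṁ]_T − [D]_T − [ζ]_T − [ρ]_T = −2·(-1) − (0) − (1) − (0) = 1
Net dimensions [M⁻² L⁴ T] ≠ [1] — not dimensionless.

no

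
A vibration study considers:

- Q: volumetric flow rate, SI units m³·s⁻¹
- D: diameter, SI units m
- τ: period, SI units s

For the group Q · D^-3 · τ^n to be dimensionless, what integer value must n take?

Balance the T exponent: (1)·n from τ, plus (-1) − 3·(0) = -1 from the rest, must sum to zero.
n − 1 = 0, so n = 1.

1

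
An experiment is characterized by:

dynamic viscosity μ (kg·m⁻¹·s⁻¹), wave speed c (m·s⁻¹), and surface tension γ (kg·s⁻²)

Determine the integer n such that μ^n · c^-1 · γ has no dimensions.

Balance the M exponent: (1)·n from μ, plus −(0) + (1) = 1 from the rest, must sum to zero.
n + 1 = 0, so n = -1.

-1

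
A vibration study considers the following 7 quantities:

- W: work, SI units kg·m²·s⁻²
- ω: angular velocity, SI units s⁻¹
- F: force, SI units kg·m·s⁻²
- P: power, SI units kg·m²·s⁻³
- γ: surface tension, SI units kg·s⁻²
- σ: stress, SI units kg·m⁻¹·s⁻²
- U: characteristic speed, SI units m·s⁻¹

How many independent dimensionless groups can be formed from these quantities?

4

There are 7 variables and 3 base dimensions (M, L, T).
The dimension matrix has rank 3.
Independent dimensionless groups: 7 − 3 = 4.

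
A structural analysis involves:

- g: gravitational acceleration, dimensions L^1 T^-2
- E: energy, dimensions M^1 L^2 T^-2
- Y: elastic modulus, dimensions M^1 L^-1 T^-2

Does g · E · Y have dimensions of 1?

Sum the exponent of each base dimension across the product:
  M: [g]_M + [E]_M + [Y]_M = (0) + (1) + (1) = 2
  L: [g]_L + [E]_L + [Y]_L = (1) + (2) + (-1) = 2
  T: [g]_T + [E]_T + [Y]_T = (-2) + (-2) + (-2) = -6
Net dimensions [M² L² T⁻⁶] ≠ [1] — not dimensionless.

no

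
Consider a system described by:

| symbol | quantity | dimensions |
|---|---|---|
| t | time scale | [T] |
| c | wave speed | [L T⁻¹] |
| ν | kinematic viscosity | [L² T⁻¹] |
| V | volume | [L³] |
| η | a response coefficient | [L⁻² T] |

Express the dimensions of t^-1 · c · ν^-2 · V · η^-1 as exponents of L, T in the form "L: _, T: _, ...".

L: 2, T: -1

Collect each base-dimension exponent across the product:
  L: −(0) + (1) − 2·(2) + (3) − (-2) = 2
  T: −(1) + (-1) − 2·(-1) + (0) − (1) = -1
So the dimensions are [L² T⁻¹].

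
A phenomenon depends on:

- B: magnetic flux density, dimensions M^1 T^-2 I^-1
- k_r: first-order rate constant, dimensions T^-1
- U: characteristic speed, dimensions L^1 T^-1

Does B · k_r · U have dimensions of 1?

Sum the exponent of each base dimension across the product:
  M: [B]_M + [k_r]_M + [U]_M = (1) + (0) + (0) = 1
  L: [B]_L + [k_r]_L + [U]_L = (0) + (0) + (1) = 1
  T: [B]_T + [k_r]_T + [U]_T = (-2) + (-1) + (-1) = -4
  I: [B]_I + [k_r]_I + [U]_I = (-1) + (0) + (0) = -1
Net dimensions [M L T⁻⁴ I⁻¹] ≠ [1] — not dimensionless.

no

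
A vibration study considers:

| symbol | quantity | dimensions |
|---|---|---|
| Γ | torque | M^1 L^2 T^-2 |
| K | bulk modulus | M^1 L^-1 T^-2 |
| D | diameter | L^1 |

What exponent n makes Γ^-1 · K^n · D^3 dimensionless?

1

Balance the M exponent: (1)·n from K, plus −(1) + 3·(0) = -1 from the rest, must sum to zero.
n − 1 = 0, so n = 1.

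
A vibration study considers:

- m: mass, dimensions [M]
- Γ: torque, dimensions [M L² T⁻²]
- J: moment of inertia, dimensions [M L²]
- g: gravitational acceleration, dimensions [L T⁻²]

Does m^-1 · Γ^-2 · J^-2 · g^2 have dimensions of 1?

no

Sum the exponent of each base dimension across the product:
  M: −[m]_M − 2·[Γ]_M − 2·[J]_M + 2·[g]_M = −(1) − 2·(1) − 2·(1) + 2·(0) = -5
  L: −[m]_L − 2·[Γ]_L − 2·[J]_L + 2·[g]_L = −(0) − 2·(2) − 2·(2) + 2·(1) = -6
  T: −[m]_T − 2·[Γ]_T − 2·[J]_T + 2·[g]_T = −(0) − 2·(-2) − 2·(0) + 2·(-2) = 0
Net dimensions [M⁻⁵ L⁻⁶] ≠ [1] — not dimensionless.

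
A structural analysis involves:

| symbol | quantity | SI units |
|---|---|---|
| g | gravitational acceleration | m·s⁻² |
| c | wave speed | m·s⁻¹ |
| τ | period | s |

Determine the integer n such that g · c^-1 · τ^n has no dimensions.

Balance the T exponent: (1)·n from τ, plus (-2) − (-1) = -1 from the rest, must sum to zero.
n − 1 = 0, so n = 1.

1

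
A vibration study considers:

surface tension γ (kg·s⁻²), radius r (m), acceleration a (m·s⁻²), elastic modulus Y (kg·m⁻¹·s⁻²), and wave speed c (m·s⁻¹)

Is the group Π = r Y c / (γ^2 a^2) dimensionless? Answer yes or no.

no

Sum the exponent of each base dimension across the product:
  M: −2·[γ]_M + [r]_M − 2·[a]_M + [Y]_M + [c]_M = −2·(1) + (0) − 2·(0) + (1) + (0) = -1
  L: −2·[γ]_L + [r]_L − 2·[a]_L + [Y]_L + [c]_L = −2·(0) + (1) − 2·(1) + (-1) + (1) = -1
  T: −2·[γ]_T + [r]_T − 2·[a]_T + [Y]_T + [c]_T = −2·(-2) + (0) − 2·(-2) + (-2) + (-1) = 5
Net dimensions [M⁻¹ L⁻¹ T⁵] ≠ [1] — not dimensionless.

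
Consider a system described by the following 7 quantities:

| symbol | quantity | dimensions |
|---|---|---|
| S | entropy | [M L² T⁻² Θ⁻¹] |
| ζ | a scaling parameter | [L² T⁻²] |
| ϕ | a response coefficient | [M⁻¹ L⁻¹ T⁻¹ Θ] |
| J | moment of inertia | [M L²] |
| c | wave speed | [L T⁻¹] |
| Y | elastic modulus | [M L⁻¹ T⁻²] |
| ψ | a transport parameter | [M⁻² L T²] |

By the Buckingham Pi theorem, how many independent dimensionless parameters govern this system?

3

There are 7 variables and 4 base dimensions (M, L, T, Θ).
The dimension matrix has rank 4.
Independent dimensionless groups: 7 − 4 = 3.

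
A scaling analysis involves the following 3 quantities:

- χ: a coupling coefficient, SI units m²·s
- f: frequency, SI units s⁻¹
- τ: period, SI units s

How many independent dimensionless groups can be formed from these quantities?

1

There are 3 variables and 2 base dimensions (L, T).
The dimension matrix has rank 2.
Independent dimensionless groups: 3 − 2 = 1.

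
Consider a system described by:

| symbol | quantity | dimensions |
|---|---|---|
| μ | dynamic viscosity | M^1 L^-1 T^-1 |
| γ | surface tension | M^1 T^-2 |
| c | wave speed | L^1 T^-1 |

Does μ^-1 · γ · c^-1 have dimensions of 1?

Sum the exponent of each base dimension across the product:
  M: −[μ]_M + [γ]_M − [c]_M = −(1) + (1) − (0) = 0
  L: −[μ]_L + [γ]_L − [c]_L = −(-1) + (0) − (1) = 0
  T: −[μ]_T + [γ]_T − [c]_T = −(-1) + (-2) − (-1) = 0
  Θ: −[μ]_Θ + [γ]_Θ − [c]_Θ = −(0) + (0) − (0) = 0
All base exponents vanish — dimensionless.

yes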